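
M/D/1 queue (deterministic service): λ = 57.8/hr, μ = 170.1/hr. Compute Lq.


ρ = 57.8/170.1 = 0.3398
M/D/1: Lq = ρ²/(2(1−ρ)) = 0.1155/(2·0.6602) = 0.08745

Final: 0.08745


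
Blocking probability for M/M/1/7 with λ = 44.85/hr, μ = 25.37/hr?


ρ = λ/μ = 44.85/25.37 = 1.7678
P_K = (1−ρ)ρ^K/(1−ρ^(K+1)) = (-0.7678·53.962724)/(1 − 95.397247)
= -41.434523/-94.397247 = 0.438938

Final: 0.438938


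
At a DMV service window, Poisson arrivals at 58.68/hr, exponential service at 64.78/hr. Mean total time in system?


W = 1/(μ−λ) = 1/(64.78 − 58.68) = 1/6.10 = 0.1639 hr

Final: 0.1639 hr


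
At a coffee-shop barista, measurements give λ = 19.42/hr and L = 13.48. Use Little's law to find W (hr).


W = L/λ = 13.48/19.42 = 0.6941 hr

Final: 0.6941 hr


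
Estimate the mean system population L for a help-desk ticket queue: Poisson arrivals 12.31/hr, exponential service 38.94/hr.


ρ = λ/μ = 12.31/38.94 = 0.3161
L = ρ/(1−ρ) = 0.3161/(1 − 0.3161) = 0.3161/0.6839 = 0.4623

Final: 0.4623


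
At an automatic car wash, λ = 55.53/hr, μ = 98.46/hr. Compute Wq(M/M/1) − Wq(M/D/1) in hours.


ρ = 55.53/98.46 = 0.5640
Wq(M/M/1) = ρ/(μ−λ) = 0.5640/42.93 = 0.01314 hr
Wq(M/D/1) = ρ/(2(μ−λ)) = 0.006569 hr
Savings = 0.01314 − 0.006569 = 0.006569 hr

Final: 0.006569 hr


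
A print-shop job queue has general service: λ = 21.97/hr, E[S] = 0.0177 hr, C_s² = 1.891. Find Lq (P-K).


ρ = λ·E[S] = 21.97·0.0177 = 0.3889
Lq = ρ²(1+C_s²)/(2(1−ρ)) = 0.1512·(1+1.891)/(2·0.6111)
= 0.1512·2.8910/1.2223 = 0.35768

Final: 0.35768


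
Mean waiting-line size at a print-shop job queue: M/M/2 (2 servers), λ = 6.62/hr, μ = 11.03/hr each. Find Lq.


a = λ/μ = 0.6002; ρ = a/2 = 0.3001
P₀ = 0.538354
Lq = P₀·a^c·ρ / (c!·(1−ρ)²) = 0.538354·0.36022·0.3001/(2·0.48987)
= 0.05940

Final: 0.05940


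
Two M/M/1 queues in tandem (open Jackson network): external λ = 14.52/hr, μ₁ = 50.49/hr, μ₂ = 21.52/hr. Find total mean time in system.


Each node sees arrival rate λ = 14.52/hr (tandem ⇒ throughput preserved).
W₁ = 1/(μ₁−λ) = 1/(50.49−14.52) = 0.02780 hr
W₂ = 1/(μ₂−λ) = 1/(21.52−14.52) = 0.14286 hr
W_total = W₁ + W₂ = 0.02780 + 0.14286 = 0.17066 hr

Final: 0.17066 hr


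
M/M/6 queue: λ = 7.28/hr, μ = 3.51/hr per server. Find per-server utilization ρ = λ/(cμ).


ρ = λ/(cμ) = 7.28/(6·3.51) = 7.28/21.06 = 0.3457

Final: 0.3457


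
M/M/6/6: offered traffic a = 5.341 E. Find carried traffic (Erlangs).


B(6,5.341) = 0.217309 (Erlang-B)
Carried load = a(1 − B) = 5.341·(1 − 0.217309) = 5.341·0.782691 = 4.1804 E

Final: 4.1804 Erlangs


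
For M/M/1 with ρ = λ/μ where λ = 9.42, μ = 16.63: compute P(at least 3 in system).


ρ = 9.42/16.63 = 0.5664
P(N ≥ n) = ρ^n = 0.5664^3 = 0.181751

Final: 0.181751


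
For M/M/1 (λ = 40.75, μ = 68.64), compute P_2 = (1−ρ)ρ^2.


ρ = 40.75/68.64 = 0.5937
P_n = (1−ρ)·ρ^n = (1 − 0.5937)·0.5937^2 = 0.4063·0.352453 = 0.143210

Final: 0.143210


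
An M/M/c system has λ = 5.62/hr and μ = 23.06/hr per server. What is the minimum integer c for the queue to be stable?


Stability requires cμ > λ ⇔ c > λ/μ.
λ/μ = 5.62/23.06 = 0.2437
Minimum integer c = ⌊0.2437⌋ + 1 = 1
Check: 1·23.06 = 23.06 > 5.62, while 0·23.06 = 0.00 ≤ 5.62

Final: 1 servers


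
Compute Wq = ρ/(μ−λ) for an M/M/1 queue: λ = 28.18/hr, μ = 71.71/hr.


ρ = 28.18/71.71 = 0.3930
Wq = ρ/(μ−λ) = 0.3930/(71.71 − 28.18) = 0.3930/43.53 = 0.009028 hr

Final: 0.009028 hr


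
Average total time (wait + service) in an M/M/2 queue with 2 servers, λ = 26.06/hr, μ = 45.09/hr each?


a = 0.5780; ρ = 0.2890; P₀ = 0.551617
Lq = P₀·a^c·ρ/(c!(1−ρ)²) = 0.05266
Wq = Lq/λ = 0.05266/26.06 = 0.002021 hr
W = Wq + 1/μ = 0.002021 + 0.02218 = 0.02420 hr

Final: 0.02420 hr


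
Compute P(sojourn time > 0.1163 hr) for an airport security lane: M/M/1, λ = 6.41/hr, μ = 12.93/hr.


W ~ Exponential(μ−λ) for M/M/1.
μ − λ = 12.93 − 6.41 = 6.5200
P(W > t) = e^{−(μ−λ)t} = e^{−0.7583} = 0.468473

Final: 0.468473


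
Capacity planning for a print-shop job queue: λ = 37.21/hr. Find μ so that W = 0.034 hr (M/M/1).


W = 1/(μ−λ) ⇒ μ − λ = 1/W = 1/0.034 = 29.4118
μ = λ + 1/W = 37.21 + 29.4118 = 66.6218 per hr

Final: 66.6218 /hr


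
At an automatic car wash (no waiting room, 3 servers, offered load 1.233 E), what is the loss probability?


B(c,a) = (a^c/c!) / Σ_{k=0}^{c} a^k/k!
a^3/3! = 0.312419
Σ terms (k=0..3): 1.00000 + 1.23300 + 0.76014 + 0.31242 = 3.305564
B = 0.312419/3.305564 = 0.094513

Final: 0.094513


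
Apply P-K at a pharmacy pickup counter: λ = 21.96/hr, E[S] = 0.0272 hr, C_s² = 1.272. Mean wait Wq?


ρ = λ·E[S] = 21.96·0.0272 = 0.5973
E[S²] = E[S]²(1+C_s²) = 0.0272²·(1+1.272) = 0.001681
Wq = λ·E[S²]/(2(1−ρ)) = 21.96·0.001681/(2·0.4027) = 0.04583 hr

Final: 0.04583 hr


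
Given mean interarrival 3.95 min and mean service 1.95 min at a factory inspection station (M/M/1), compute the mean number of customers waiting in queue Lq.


λ = 60/3.95 = 15.1899 /hr
μ = 60/1.95 = 30.7692 /hr
ρ = λ/μ = 15.1899/30.7692 = 0.4937
Lq = ρ²/(1−ρ) = 0.2437/0.5063 = 0.4813

Final: 0.4813


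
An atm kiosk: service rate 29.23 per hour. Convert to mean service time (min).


Mean service time = 1/μ = 1/29.23 hour = 0.03421 hour
In minutes: 0.03421 × 60 = 2.0527 min

Final: 2.0527 min


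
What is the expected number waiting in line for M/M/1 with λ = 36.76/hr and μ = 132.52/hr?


ρ = 36.76/132.52 = 0.2774
Lq = ρ²/(1−ρ) = 0.07695/0.7226 = 0.1065

Final: 0.1065


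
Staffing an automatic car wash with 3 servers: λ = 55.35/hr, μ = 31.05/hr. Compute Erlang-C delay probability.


a = λ/μ = 1.7826; ρ = a/3 = 0.5942
P₀ = 0.149299 (from M/M/c formula)
C(c,a) = [a^c/(c!(1−ρ))]·P₀ = [5.66458/(6·0.4058)]·0.149299
= 2.32653·0.149299 = 0.347347

Final: 0.347347


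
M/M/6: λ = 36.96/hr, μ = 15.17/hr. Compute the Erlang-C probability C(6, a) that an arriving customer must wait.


a = λ/μ = 2.4364; ρ = a/6 = 0.4061
P₀ = 0.087052 (from M/M/c formula)
C(c,a) = [a^c/(c!(1−ρ))]·P₀ = [209.15984/(720·0.5939)]·0.087052
= 0.48911·0.087052 = 0.042578

Final: 0.042578


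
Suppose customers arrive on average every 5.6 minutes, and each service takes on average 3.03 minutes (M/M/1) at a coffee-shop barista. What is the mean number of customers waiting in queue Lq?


λ = 60/5.6 = 10.7143 /hr
μ = 60/3.03 = 19.8020 /hr
ρ = λ/μ = 10.7143/19.8020 = 0.5411
Lq = ρ²/(1−ρ) = 0.2928/0.4589 = 0.6379

Final: 0.6379


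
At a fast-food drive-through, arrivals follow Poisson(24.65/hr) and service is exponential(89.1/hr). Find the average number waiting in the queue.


ρ = 24.65/89.1 = 0.2767
Lq = ρ²/(1−ρ) = 0.07654/0.7233 = 0.1058

Final: 0.1058


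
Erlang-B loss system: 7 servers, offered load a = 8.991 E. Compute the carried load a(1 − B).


B(7,8.991) = 0.361131 (Erlang-B)
Carried load = a(1 − B) = 8.991·(1 − 0.361131) = 8.991·0.638869 = 5.7441 E

Final: 5.7441 Erlangs


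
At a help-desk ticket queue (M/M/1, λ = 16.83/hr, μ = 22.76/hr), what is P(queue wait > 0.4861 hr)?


ρ = 16.83/22.76 = 0.7395
P(Wq > t) = ρ·e^{−(μ−λ)t} = 0.7395·e^{−2.8826}
= 0.7395·0.055991 = 0.041402

Final: 0.041402


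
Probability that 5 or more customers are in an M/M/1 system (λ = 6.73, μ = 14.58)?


ρ = 6.73/14.58 = 0.4616
P(N ≥ n) = ρ^n = 0.4616^5 = 0.020955

Final: 0.020955


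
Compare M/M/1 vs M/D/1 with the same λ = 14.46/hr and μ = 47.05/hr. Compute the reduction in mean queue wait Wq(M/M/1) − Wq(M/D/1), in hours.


ρ = 14.46/47.05 = 0.3073
Wq(M/M/1) = ρ/(μ−λ) = 0.3073/32.59 = 0.009430 hr
Wq(M/D/1) = ρ/(2(μ−λ)) = 0.004715 hr
Savings = 0.009430 − 0.004715 = 0.004715 hr

Final: 0.004715 hr


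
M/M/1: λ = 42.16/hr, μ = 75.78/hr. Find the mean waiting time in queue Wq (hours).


ρ = 42.16/75.78 = 0.5563
Wq = ρ/(μ−λ) = 0.5563/(75.78 − 42.16) = 0.5563/33.62 = 0.01655 hr

Final: 0.01655 hr


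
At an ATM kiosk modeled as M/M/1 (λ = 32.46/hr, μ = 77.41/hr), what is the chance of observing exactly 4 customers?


ρ = 32.46/77.41 = 0.4193
P_n = (1−ρ)·ρ^n = (1 − 0.4193)·0.4193^4 = 0.5807·0.030918 = 0.017953

Final: 0.017953


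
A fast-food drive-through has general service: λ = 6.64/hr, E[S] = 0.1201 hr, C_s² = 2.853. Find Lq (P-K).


ρ = λ·E[S] = 6.64·0.1201 = 0.7975
Lq = ρ²(1+C_s²)/(2(1−ρ)) = 0.6359·(1+2.853)/(2·0.2025)
= 0.6359·3.8530/0.4051 = 6.04907

Final: 6.04907


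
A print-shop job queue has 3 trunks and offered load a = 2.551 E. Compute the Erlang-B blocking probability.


B(c,a) = (a^c/c!) / Σ_{k=0}^{c} a^k/k!
a^3/3! = 2.766815
Σ terms (k=0..3): 1.00000 + 2.55100 + 3.25380 + 2.76682 = 9.571616
B = 2.766815/9.571616 = 0.289065

Final: 0.289065


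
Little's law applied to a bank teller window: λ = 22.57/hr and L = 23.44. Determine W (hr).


W = L/λ = 23.44/22.57 = 1.0385 hr

Final: 1.0385 hr


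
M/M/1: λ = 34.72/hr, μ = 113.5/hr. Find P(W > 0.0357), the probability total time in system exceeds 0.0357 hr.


W ~ Exponential(μ−λ) for M/M/1.
μ − λ = 113.5 − 34.72 = 78.7800
P(W > t) = e^{−(μ−λ)t} = e^{−2.8124} = 0.060058

Final: 0.060058


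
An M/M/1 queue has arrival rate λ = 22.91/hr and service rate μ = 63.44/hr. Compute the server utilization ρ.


ρ = λ/μ = 22.91/63.44 = 0.3611

Final: 0.3611


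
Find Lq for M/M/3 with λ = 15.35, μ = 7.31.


a = λ/μ = 2.0999; ρ = a/3 = 0.7000
P₀ = 0.095714
Lq = P₀·a^c·ρ / (c!·(1−ρ)²) = 0.095714·9.25919·0.7000/(6·0.09003)
= 1.14840

Final: 1.14840


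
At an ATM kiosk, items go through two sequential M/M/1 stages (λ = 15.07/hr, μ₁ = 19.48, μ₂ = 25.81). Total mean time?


Each node sees arrival rate λ = 15.07/hr (tandem ⇒ throughput preserved).
W₁ = 1/(μ₁−λ) = 1/(19.48−15.07) = 0.22676 hr
W₂ = 1/(μ₂−λ) = 1/(25.81−15.07) = 0.09311 hr
W_total = W₁ + W₂ = 0.22676 + 0.09311 = 0.31987 hr

Final: 0.31987 hr


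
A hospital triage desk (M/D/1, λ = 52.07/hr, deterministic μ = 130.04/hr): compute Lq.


ρ = 52.07/130.04 = 0.4004
M/D/1: Lq = ρ²/(2(1−ρ)) = 0.1603/(2·0.5996) = 0.13370

Final: 0.13370


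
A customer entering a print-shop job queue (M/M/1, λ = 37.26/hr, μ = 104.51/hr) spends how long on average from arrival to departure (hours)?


W = 1/(μ−λ) = 1/(104.51 − 37.26) = 1/67.25 = 0.01487 hr

Final: 0.01487 hr


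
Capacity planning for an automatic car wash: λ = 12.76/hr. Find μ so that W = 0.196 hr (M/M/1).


W = 1/(μ−λ) ⇒ μ − λ = 1/W = 1/0.196 = 5.1020
μ = λ + 1/W = 12.76 + 5.1020 = 17.8620 per hr

Final: 17.8620 /hr


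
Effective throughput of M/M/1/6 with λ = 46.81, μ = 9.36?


ρ = 5.0011; P_K = (1−ρ)ρ^6/(1−ρ^7) = 0.800053
λ_eff = λ(1 − P_K) = 46.81·(1 − 0.800053) = 46.81·0.199947 = 9.3595 /hr

Final: 9.3595 /hr


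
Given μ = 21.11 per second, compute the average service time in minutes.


Mean service time = 1/μ = 1/21.11 second = 0.04737 second
In minutes: 0.04737 × 0.0166667 = 0.0007895 min

Final: 0.0007895 min


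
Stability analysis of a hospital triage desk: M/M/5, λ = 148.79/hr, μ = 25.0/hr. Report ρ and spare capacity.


Total capacity cμ = 5·25.0 = 125.00/hr
ρ = λ/(cμ) = 148.79/125.00 = 1.1903
Stable ⇔ ρ < 1: NO
Spare capacity = cμ − λ = 125.00 − 148.79 = -23.79/hr

Final: ρ = 1.1903; unstable; margin = -23.79/hr


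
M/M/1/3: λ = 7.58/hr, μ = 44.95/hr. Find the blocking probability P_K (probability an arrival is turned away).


ρ = λ/μ = 7.58/44.95 = 0.1686
P_K = (1−ρ)ρ^K/(1−ρ^(K+1)) = (0.8314·0.004795)/(1 − 0.0008086)
= 0.003987/0.999191 = 0.003990

Final: 0.003990


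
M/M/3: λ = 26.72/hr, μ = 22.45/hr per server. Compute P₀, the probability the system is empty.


a = λ/μ = 26.72/22.45 = 1.1902; ρ = a/c = 0.3967
Σ_{k=0}^{2} a^k/k! (terms k=0..2) = 1.00000 + 1.19020 + 0.70829 = 2.89849
Tail: a^3/(3!(1−ρ)) = 1.68601/(6·0.6033) = 0.46580
P₀ = 1/(2.89849 + 0.46580) = 1/3.36429 = 0.297240

Final: 0.297240


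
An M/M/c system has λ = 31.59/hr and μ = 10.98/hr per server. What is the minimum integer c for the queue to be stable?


Stability requires cμ > λ ⇔ c > λ/μ.
λ/μ = 31.59/10.98 = 2.8770
Minimum integer c = ⌊2.8770⌋ + 1 = 3
Check: 3·10.98 = 32.94 > 31.59, while 2·10.98 = 21.96 ≤ 31.59

Final: 3 servers


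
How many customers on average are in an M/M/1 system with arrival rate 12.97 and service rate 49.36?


ρ = λ/μ = 12.97/49.36 = 0.2628
L = ρ/(1−ρ) = 0.2628/(1 − 0.2628) = 0.2628/0.7372 = 0.3564

Final: 0.3564


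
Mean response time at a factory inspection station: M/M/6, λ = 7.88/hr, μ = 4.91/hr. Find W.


a = 1.6049; ρ = 0.2675; P₀ = 0.200835
Lq = P₀·a^c·ρ/(c!(1−ρ)²) = 0.002376
Wq = Lq/λ = 0.002376/7.88 = 0.0003015 hr
W = Wq + 1/μ = 0.0003015 + 0.20367 = 0.20397 hr

Final: 0.20397 hr


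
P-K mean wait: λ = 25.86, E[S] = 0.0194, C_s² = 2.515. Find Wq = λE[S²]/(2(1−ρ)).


ρ = λ·E[S] = 25.86·0.0194 = 0.5017
E[S²] = E[S]²(1+C_s²) = 0.0194²·(1+2.515) = 0.001323
Wq = λ·E[S²]/(2(1−ρ)) = 25.86·0.001323/(2·0.4983) = 0.03433 hr

Final: 0.03433 hr


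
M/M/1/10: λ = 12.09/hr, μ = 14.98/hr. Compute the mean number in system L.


ρ = 12.09/14.98 = 0.8071
L = ρ[1 − (K+1)ρ^K + Kρ^(K+1)] / [(1−ρ)(1−ρ^(K+1))]
Numerator: 0.8071·(1 − 11·0.117259 + 10·0.094637) = 0.529863
Denominator: (0.1929)·(0.905363) = 0.174666
L = 0.529863/0.174666 = 3.0336

Final: 3.0336


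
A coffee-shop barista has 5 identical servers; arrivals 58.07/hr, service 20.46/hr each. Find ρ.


ρ = λ/(cμ) = 58.07/(5·20.46) = 58.07/102.30 = 0.5676

Final: 0.5676


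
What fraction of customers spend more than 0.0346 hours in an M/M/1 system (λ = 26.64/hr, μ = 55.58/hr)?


W ~ Exponential(μ−λ) for M/M/1.
μ − λ = 55.58 − 26.64 = 28.9400
P(W > t) = e^{−(μ−λ)t} = e^{−1.0013} = 0.367393

Final: 0.367393


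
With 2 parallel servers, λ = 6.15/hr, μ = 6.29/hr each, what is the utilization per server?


ρ = λ/(cμ) = 6.15/(2·6.29) = 6.15/12.58 = 0.4889

Final: 0.4889


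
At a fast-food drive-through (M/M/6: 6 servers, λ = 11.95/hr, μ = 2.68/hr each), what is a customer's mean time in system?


a = 4.4590; ρ = 0.7432; P₀ = 0.009630
Lq = P₀·a^c·ρ/(c!(1−ρ)²) = 1.18432
Wq = Lq/λ = 1.18432/11.95 = 0.09911 hr
W = Wq + 1/μ = 0.09911 + 0.37313 = 0.47224 hr

Final: 0.47224 hr


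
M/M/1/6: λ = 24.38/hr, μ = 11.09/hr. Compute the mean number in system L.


ρ = 24.38/11.09 = 2.1984
L = ρ[1 − (K+1)ρ^K + Kρ^(K+1)] / [(1−ρ)(1−ρ^(K+1))]
Numerator: 2.1984·(1 − 7·112.878942 + 6·248.150461) = 1538.314620
Denominator: (-1.1984)·(-247.150461) = 296.179407
L = 1538.314620/296.179407 = 5.1939

Final: 5.1939


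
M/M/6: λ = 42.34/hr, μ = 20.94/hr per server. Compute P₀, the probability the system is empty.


a = λ/μ = 42.34/20.94 = 2.0220; ρ = a/c = 0.3370
Σ_{k=0}^{5} a^k/k! (terms k=0..5) = 1.00000 + 2.02197 + 2.04418 + 1.37775 + 0.69644 + 0.28164 = 7.42198
Tail: a^6/(6!(1−ρ)) = 68.33529/(720·0.6630) = 0.14315
P₀ = 1/(7.42198 + 0.14315) = 1/7.56513 = 0.132185

Final: 0.132185


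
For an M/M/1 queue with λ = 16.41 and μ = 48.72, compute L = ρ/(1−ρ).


ρ = λ/μ = 16.41/48.72 = 0.3368
L = ρ/(1−ρ) = 0.3368/(1 − 0.3368) = 0.3368/0.6632 = 0.5079

Final: 0.5079


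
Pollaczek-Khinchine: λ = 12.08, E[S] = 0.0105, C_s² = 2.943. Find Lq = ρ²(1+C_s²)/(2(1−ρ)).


ρ = λ·E[S] = 12.08·0.0105 = 0.1268
Lq = ρ²(1+C_s²)/(2(1−ρ)) = 0.01609·(1+2.943)/(2·0.8732)
= 0.01609·3.9430/1.7463 = 0.03633

Final: 0.03633


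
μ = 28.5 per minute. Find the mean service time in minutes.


Mean service time = 1/μ = 1/28.5 minute = 0.03509 minute
In minutes: 0.03509 × 1 = 0.03509 min

Final: 0.03509 min


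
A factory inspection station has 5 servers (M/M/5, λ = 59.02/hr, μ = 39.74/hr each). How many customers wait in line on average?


a = λ/μ = 1.4852; ρ = a/5 = 0.2970
P₀ = 0.226126
Lq = P₀·a^c·ρ / (c!·(1−ρ)²) = 0.226126·7.22531·0.2970/(120·0.49417)
= 0.008184

Final: 0.008184


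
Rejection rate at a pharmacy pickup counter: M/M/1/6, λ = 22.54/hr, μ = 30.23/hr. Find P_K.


ρ = λ/μ = 22.54/30.23 = 0.7456
P_K = (1−ρ)ρ^K/(1−ρ^(K+1)) = (0.2544·0.171828)/(1 − 0.128118)
= 0.043710/0.871882 = 0.050133

Final: 0.050133


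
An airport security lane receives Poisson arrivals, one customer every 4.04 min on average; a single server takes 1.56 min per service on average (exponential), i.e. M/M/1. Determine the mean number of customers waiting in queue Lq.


λ = 60/4.04 = 14.8515 /hr
μ = 60/1.56 = 38.4615 /hr
ρ = λ/μ = 14.8515/38.4615 = 0.3861
Lq = ρ²/(1−ρ) = 0.1491/0.6139 = 0.2429

Final: 0.2429


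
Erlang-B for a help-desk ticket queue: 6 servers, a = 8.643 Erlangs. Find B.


B(c,a) = (a^c/c!) / Σ_{k=0}^{c} a^k/k!
a^6/6! = 578.968028
Σ terms (k=0..6): 1.00000 + 8.64300 + 37.35072 + 107.60744 + 232.51277 + 401.92157 + 578.96803 = 1368.003534
B = 578.968028/1368.003534 = 0.423221

Final: 0.423221


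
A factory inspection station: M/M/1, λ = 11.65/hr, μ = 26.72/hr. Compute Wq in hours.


ρ = 11.65/26.72 = 0.4360
Wq = ρ/(μ−λ) = 0.4360/(26.72 − 11.65) = 0.4360/15.07 = 0.02893 hr

Final: 0.02893 hr


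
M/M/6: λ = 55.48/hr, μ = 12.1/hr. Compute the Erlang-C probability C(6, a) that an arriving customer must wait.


a = λ/μ = 4.5851; ρ = a/6 = 0.7642
P₀ = 0.008184 (from M/M/c formula)
C(c,a) = [a^c/(c!(1−ρ))]·P₀ = [9291.94205/(720·0.2358)]·0.008184
= 54.72766·0.008184 = 0.447875

Final: 0.447875


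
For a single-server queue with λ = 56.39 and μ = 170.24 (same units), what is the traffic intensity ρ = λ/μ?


ρ = λ/μ = 56.39/170.24 = 0.3312

Final: 0.3312


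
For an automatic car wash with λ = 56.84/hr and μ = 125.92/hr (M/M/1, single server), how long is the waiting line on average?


ρ = 56.84/125.92 = 0.4514
Lq = ρ²/(1−ρ) = 0.2038/0.5486 = 0.3714

Final: 0.3714


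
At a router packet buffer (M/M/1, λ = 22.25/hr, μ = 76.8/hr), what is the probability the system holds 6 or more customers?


ρ = 22.25/76.8 = 0.2897
P(N ≥ n) = ρ^n = 0.2897^6 = 0.0005913

Final: 0.0005913


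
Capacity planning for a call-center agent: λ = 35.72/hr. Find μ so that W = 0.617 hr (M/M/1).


W = 1/(μ−λ) ⇒ μ − λ = 1/W = 1/0.617 = 1.6207
μ = λ + 1/W = 35.72 + 1.6207 = 37.3407 per hr

Final: 37.3407 /hr


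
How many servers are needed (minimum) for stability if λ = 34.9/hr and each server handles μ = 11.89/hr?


Stability requires cμ > λ ⇔ c > λ/μ.
λ/μ = 34.9/11.89 = 2.9352
Minimum integer c = ⌊2.9352⌋ + 1 = 3
Check: 3·11.89 = 35.67 > 34.9, while 2·11.89 = 23.78 ≤ 34.9

Final: 3 servers


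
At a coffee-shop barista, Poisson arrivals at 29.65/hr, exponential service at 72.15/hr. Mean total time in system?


W = 1/(μ−λ) = 1/(72.15 − 29.65) = 1/42.50 = 0.02353 hr

Final: 0.02353 hr


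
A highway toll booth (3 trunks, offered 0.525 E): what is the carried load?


B(3,0.525) = 0.014296 (Erlang-B)
Carried load = a(1 − B) = 0.525·(1 − 0.014296) = 0.525·0.985704 = 0.5175 E

Final: 0.5175 Erlangs


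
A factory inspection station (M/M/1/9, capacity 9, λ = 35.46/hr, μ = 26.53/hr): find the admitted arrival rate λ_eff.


ρ = 1.3366; P_K = (1−ρ)ρ^9/(1−ρ^10) = 0.266477
λ_eff = λ(1 − P_K) = 35.46·(1 − 0.266477) = 35.46·0.733523 = 26.0107 /hr

Final: 26.0107 /hr


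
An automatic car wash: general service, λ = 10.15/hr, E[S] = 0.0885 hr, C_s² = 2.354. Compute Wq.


ρ = λ·E[S] = 10.15·0.0885 = 0.8983
E[S²] = E[S]²(1+C_s²) = 0.0885²·(1+2.354) = 0.026269
Wq = λ·E[S²]/(2(1−ρ)) = 10.15·0.026269/(2·0.1017) = 1.31056 hr

Final: 1.31056 hr


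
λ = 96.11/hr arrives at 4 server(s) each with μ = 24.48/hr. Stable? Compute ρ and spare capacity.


Total capacity cμ = 4·24.48 = 97.92/hr
ρ = λ/(cμ) = 96.11/97.92 = 0.9815
Stable ⇔ ρ < 1: YES
Spare capacity = cμ − λ = 97.92 − 96.11 = 1.81/hr

Final: ρ = 0.9815; stable; margin = 1.81/hr


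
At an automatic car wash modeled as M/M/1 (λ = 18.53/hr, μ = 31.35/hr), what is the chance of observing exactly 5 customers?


ρ = 18.53/31.35 = 0.5911
P_n = (1−ρ)·ρ^n = (1 − 0.5911)·0.5911^5 = 0.4089·0.072142 = 0.029501

Final: 0.029501


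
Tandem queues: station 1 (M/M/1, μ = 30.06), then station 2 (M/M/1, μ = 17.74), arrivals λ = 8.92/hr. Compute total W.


Each node sees arrival rate λ = 8.92/hr (tandem ⇒ throughput preserved).
W₁ = 1/(μ₁−λ) = 1/(30.06−8.92) = 0.04730 hr
W₂ = 1/(μ₂−λ) = 1/(17.74−8.92) = 0.11338 hr
W_total = W₁ + W₂ = 0.04730 + 0.11338 = 0.16068 hr

Final: 0.16068 hr


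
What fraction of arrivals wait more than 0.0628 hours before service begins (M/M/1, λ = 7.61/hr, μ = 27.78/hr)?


ρ = 7.61/27.78 = 0.2739
P(Wq > t) = ρ·e^{−(μ−λ)t} = 0.2739·e^{−1.2667}
= 0.2739·0.281767 = 0.077187

Final: 0.077187


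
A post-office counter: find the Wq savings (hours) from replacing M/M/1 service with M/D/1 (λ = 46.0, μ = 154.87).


ρ = 46.0/154.87 = 0.2970
Wq(M/M/1) = ρ/(μ−λ) = 0.2970/108.87 = 0.002728 hr
Wq(M/D/1) = ρ/(2(μ−λ)) = 0.001364 hr
Savings = 0.002728 − 0.001364 = 0.001364 hr

Final: 0.001364 hr


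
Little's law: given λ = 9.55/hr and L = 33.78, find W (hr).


W = L/λ = 33.78/9.55 = 3.5372 hr

Final: 3.5372 hr


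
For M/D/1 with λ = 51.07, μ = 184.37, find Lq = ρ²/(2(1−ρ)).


ρ = 51.07/184.37 = 0.2770
M/D/1: Lq = ρ²/(2(1−ρ)) = 0.07673/(2·0.7230) = 0.05306

Final: 0.05306


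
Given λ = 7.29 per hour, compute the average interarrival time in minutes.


Mean interarrival time = 1/λ = 1/7.29 hour = 0.13717 hour
In minutes: 0.13717 × 60 = 8.2305 min

Final: 8.2305 min


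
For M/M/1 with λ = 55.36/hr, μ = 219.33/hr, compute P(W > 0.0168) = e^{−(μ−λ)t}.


W ~ Exponential(μ−λ) for M/M/1.
μ − λ = 219.33 − 55.36 = 163.9700
P(W > t) = e^{−(μ−λ)t} = e^{−2.7547} = 0.063628

Final: 0.063628


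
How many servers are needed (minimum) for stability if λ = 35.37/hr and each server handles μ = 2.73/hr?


Stability requires cμ > λ ⇔ c > λ/μ.
λ/μ = 35.37/2.73 = 12.9560
Minimum integer c = ⌊12.9560⌋ + 1 = 13
Check: 13·2.73 = 35.49 > 35.37, while 12·2.73 = 32.76 ≤ 35.37

Final: 13 servers


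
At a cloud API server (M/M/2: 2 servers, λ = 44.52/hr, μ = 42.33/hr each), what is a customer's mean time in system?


a = 1.0517; ρ = 0.5259; P₀ = 0.310729
Lq = P₀·a^c·ρ/(c!(1−ρ)²) = 0.40202
Wq = Lq/λ = 0.40202/44.52 = 0.009030 hr
W = Wq + 1/μ = 0.009030 + 0.02362 = 0.03265 hr

Final: 0.03265 hr


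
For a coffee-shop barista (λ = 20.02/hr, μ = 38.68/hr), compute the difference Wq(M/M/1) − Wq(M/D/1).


ρ = 20.02/38.68 = 0.5176
Wq(M/M/1) = ρ/(μ−λ) = 0.5176/18.66 = 0.02774 hr
Wq(M/D/1) = ρ/(2(μ−λ)) = 0.01387 hr
Savings = 0.02774 − 0.01387 = 0.01387 hr

Final: 0.01387 hr


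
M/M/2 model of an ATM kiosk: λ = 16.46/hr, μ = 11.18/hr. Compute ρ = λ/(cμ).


ρ = λ/(cμ) = 16.46/(2·11.18) = 16.46/22.36 = 0.7361

Final: 0.7361


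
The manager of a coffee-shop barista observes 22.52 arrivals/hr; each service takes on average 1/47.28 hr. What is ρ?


ρ = λ/μ = 22.52/47.28 = 0.4763

Final: 0.4763


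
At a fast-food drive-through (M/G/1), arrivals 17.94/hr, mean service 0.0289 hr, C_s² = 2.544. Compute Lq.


ρ = λ·E[S] = 17.94·0.0289 = 0.5185
Lq = ρ²(1+C_s²)/(2(1−ρ)) = 0.2688·(1+2.544)/(2·0.4815)
= 0.2688·3.5440/0.9631 = 0.98918

Final: 0.98918


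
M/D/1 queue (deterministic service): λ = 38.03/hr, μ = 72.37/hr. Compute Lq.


ρ = 38.03/72.37 = 0.5255
M/D/1: Lq = ρ²/(2(1−ρ)) = 0.2761/(2·0.4745) = 0.29098

Final: 0.29098


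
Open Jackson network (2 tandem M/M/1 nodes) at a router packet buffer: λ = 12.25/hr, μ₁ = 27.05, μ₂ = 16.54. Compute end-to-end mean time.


Each node sees arrival rate λ = 12.25/hr (tandem ⇒ throughput preserved).
W₁ = 1/(μ₁−λ) = 1/(27.05−12.25) = 0.06757 hr
W₂ = 1/(μ₂−λ) = 1/(16.54−12.25) = 0.23310 hr
W_total = W₁ + W₂ = 0.06757 + 0.23310 = 0.30067 hr

Final: 0.30067 hr


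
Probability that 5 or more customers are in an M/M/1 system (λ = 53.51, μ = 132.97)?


ρ = 53.51/132.97 = 0.4024
P(N ≥ n) = ρ^n = 0.4024^5 = 0.010554

Final: 0.010554


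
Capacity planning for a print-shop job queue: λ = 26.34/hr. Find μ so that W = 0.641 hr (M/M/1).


W = 1/(μ−λ) ⇒ μ − λ = 1/W = 1/0.641 = 1.5601
μ = λ + 1/W = 26.34 + 1.5601 = 27.9001 per hr

Final: 27.9001 /hr


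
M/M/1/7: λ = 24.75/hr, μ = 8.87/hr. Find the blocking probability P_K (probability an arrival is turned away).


ρ = λ/μ = 24.75/8.87 = 2.7903
P_K = (1−ρ)ρ^K/(1−ρ^(K+1)) = (-1.7903·1316.925127)/(1 − 3674.621972)
= -2357.696845/-3673.621972 = 0.641791

Final: 0.641791


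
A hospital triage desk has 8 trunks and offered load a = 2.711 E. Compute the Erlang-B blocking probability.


B(c,a) = (a^c/c!) / Σ_{k=0}^{c} a^k/k!
a^8/8! = 0.072363
Σ terms (k=0..8): 1.00000 + 2.71100 + 3.67476 + 3.32076 + 2.25064 + 1.22030 + 0.55137 + 0.21354 + 0.07236 = 15.014736
B = 0.072363/15.014736 = 0.004819

Final: 0.004819


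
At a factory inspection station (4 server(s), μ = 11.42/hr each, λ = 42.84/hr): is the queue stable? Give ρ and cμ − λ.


Total capacity cμ = 4·11.42 = 45.68/hr
ρ = λ/(cμ) = 42.84/45.68 = 0.9378
Stable ⇔ ρ < 1: YES
Spare capacity = cμ − λ = 45.68 − 42.84 = 2.84/hr

Final: ρ = 0.9378; stable; margin = 2.84/hr


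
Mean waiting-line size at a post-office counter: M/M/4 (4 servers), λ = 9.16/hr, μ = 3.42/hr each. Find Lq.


a = λ/μ = 2.6784; ρ = a/4 = 0.6696
P₀ = 0.058973
Lq = P₀·a^c·ρ / (c!·(1−ρ)²) = 0.058973·51.46091·0.6696/(24·0.10917)
= 0.77557

Final: 0.77557


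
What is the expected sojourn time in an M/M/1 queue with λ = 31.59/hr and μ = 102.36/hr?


W = 1/(μ−λ) = 1/(102.36 − 31.59) = 1/70.77 = 0.01413 hr

Final: 0.01413 hr


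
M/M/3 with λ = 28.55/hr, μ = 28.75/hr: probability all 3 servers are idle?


a = λ/μ = 28.55/28.75 = 0.9930; ρ = a/c = 0.3310
Σ_{k=0}^{2} a^k/k! (terms k=0..2) = 1.00000 + 0.99304 + 0.49307 = 2.48611
Tail: a^3/(3!(1−ρ)) = 0.97928/(6·0.6690) = 0.24397
P₀ = 1/(2.48611 + 0.24397) = 1/2.73008 = 0.366289

Final: 0.366289


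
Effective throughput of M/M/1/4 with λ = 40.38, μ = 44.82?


ρ = 0.9009; P_K = (1−ρ)ρ^4/(1−ρ^5) = 0.160585
λ_eff = λ(1 − P_K) = 40.38·(1 − 0.160585) = 40.38·0.839415 = 33.8956 /hr

Final: 33.8956 /hr


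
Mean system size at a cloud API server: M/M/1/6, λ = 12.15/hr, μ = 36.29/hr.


ρ = 12.15/36.29 = 0.3348
L = ρ[1 − (K+1)ρ^K + Kρ^(K+1)] / [(1−ρ)(1−ρ^(K+1))]
Numerator: 0.3348·(1 − 7·0.001408 + 6·0.0004715) = 0.332449
Denominator: (0.6652)·(0.999528) = 0.664883
L = 0.332449/0.664883 = 0.5000

Final: 0.5000


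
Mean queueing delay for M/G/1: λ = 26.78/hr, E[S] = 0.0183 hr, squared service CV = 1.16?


ρ = λ·E[S] = 26.78·0.0183 = 0.4901
E[S²] = E[S]²(1+C_s²) = 0.0183²·(1+1.16) = 0.0007234
Wq = λ·E[S²]/(2(1−ρ)) = 26.78·0.0007234/(2·0.5099) = 0.01899 hr

Final: 0.01899 hr


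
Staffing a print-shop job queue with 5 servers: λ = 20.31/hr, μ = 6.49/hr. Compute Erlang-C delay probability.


a = λ/μ = 3.1294; ρ = a/5 = 0.6259
P₀ = 0.040297 (from M/M/c formula)
C(c,a) = [a^c/(c!(1−ρ))]·P₀ = [300.14156/(120·0.3741)]·0.040297
= 6.68561·0.040297 = 0.269409

Final: 0.269409


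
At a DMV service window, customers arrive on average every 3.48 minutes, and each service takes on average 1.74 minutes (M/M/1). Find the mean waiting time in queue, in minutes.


λ = 60/3.48 = 17.2414 /hr
μ = 60/1.74 = 34.4828 /hr
ρ = λ/μ = 17.2414/34.4828 = 0.5000
Wq = ρ/(μ−λ) = 0.5000/(34.4828−17.2414) = 0.02900 hr
In minutes: 0.02900·60 = 1.740 min

Final: 1.740 min


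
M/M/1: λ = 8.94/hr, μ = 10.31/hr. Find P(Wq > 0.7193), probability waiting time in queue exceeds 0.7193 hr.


ρ = 8.94/10.31 = 0.8671
P(Wq > t) = ρ·e^{−(μ−λ)t} = 0.8671·e^{−0.9854}
= 0.8671·0.373275 = 0.323674

Final: 0.323674


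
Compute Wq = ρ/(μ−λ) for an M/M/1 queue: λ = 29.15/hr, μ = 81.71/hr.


ρ = 29.15/81.71 = 0.3567
Wq = ρ/(μ−λ) = 0.3567/(81.71 − 29.15) = 0.3567/52.56 = 0.006787 hr

Final: 0.006787 hr


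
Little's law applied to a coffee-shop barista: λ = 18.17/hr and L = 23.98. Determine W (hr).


W = L/λ = 23.98/18.17 = 1.3198 hr

Final: 1.3198 hr


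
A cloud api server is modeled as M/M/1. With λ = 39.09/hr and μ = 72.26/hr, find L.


ρ = λ/μ = 39.09/72.26 = 0.5410
L = ρ/(1−ρ) = 0.5410/(1 − 0.5410) = 0.5410/0.4590 = 1.1785

Final: 1.1785


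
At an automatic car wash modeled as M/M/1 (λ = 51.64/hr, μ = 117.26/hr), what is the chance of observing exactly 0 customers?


ρ = 51.64/117.26 = 0.4404
P_n = (1−ρ)·ρ^n = (1 − 0.4404)·0.4404^0 = 0.5596·1.000000 = 0.559611

Final: 0.559611


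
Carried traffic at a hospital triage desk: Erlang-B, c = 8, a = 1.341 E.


B(8,1.341) = 0.00006785 (Erlang-B)
Carried load = a(1 − B) = 1.341·(1 − 0.00006785) = 1.341·0.999932 = 1.3409 E

Final: 1.3409 Erlangs


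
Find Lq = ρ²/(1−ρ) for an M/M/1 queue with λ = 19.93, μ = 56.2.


ρ = 19.93/56.2 = 0.3546
Lq = ρ²/(1−ρ) = 0.1258/0.6454 = 0.1949

Final: 0.1949


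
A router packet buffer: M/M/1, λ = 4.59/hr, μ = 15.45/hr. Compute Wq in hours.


ρ = 4.59/15.45 = 0.2971
Wq = ρ/(μ−λ) = 0.2971/(15.45 − 4.59) = 0.2971/10.86 = 0.02736 hr

Final: 0.02736 hr


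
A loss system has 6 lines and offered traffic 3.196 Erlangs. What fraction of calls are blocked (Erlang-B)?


B(c,a) = (a^c/c!) / Σ_{k=0}^{c} a^k/k!
a^6/6! = 1.480158
Σ terms (k=0..6): 1.00000 + 3.19600 + 5.10721 + 5.44088 + 4.34726 + 2.77877 + 1.48016 = 23.350277
B = 1.480158/23.350277 = 0.063389

Final: 0.063389


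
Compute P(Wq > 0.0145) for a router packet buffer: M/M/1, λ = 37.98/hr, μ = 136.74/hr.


ρ = 37.98/136.74 = 0.2778
P(Wq > t) = ρ·e^{−(μ−λ)t} = 0.2778·e^{−1.4320}
= 0.2778·0.238826 = 0.066335

Final: 0.066335


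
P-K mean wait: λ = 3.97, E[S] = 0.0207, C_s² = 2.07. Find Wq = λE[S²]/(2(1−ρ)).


ρ = λ·E[S] = 3.97·0.0207 = 0.08218
E[S²] = E[S]²(1+C_s²) = 0.0207²·(1+2.07) = 0.001315
Wq = λ·E[S²]/(2(1−ρ)) = 3.97·0.001315/(2·0.9178) = 0.002845 hr

Final: 0.002845 hr


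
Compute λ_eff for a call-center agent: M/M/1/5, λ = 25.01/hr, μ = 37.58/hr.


ρ = 0.6655; P_K = (1−ρ)ρ^5/(1−ρ^6) = 0.047823
λ_eff = λ(1 − P_K) = 25.01·(1 − 0.047823) = 25.01·0.952177 = 23.8139 /hr

Final: 23.8139 /hr


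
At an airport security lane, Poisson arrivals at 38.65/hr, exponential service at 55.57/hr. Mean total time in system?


W = 1/(μ−λ) = 1/(55.57 − 38.65) = 1/16.92 = 0.05910 hr

Final: 0.05910 hr


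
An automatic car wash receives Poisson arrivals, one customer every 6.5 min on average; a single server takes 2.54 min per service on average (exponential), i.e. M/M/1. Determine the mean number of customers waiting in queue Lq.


λ = 60/6.5 = 9.2308 /hr
μ = 60/2.54 = 23.6220 /hr
ρ = λ/μ = 9.2308/23.6220 = 0.3908
Lq = ρ²/(1−ρ) = 0.1527/0.6092 = 0.2506

Final: 0.2506


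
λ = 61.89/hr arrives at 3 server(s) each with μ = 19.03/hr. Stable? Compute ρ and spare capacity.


Total capacity cμ = 3·19.03 = 57.09/hr
ρ = λ/(cμ) = 61.89/57.09 = 1.0841
Stable ⇔ ρ < 1: NO
Spare capacity = cμ − λ = 57.09 − 61.89 = -4.80/hr

Final: ρ = 1.0841; unstable; margin = -4.80/hr


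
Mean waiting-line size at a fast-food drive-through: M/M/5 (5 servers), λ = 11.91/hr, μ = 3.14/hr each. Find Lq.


a = λ/μ = 3.7930; ρ = a/5 = 0.7586
P₀ = 0.017604
Lq = P₀·a^c·ρ / (c!·(1−ρ)²) = 0.017604·785.07395·0.7586/(120·0.05827)
= 1.49921

Final: 1.49921


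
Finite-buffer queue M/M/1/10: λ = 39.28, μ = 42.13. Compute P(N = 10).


ρ = λ/μ = 39.28/42.13 = 0.9324
P_K = (1−ρ)ρ^K/(1−ρ^(K+1)) = (0.06765·0.496364)/(1 − 0.462786)
= 0.033578/0.537214 = 0.062504

Final: 0.062504


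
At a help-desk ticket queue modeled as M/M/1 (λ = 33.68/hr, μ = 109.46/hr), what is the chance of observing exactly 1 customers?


ρ = 33.68/109.46 = 0.3077
P_n = (1−ρ)·ρ^n = (1 − 0.3077)·0.3077^1 = 0.6923·0.307692 = 0.213018

Final: 0.213018


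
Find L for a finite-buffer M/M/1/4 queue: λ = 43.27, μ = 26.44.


ρ = 43.27/26.44 = 1.6365
L = ρ[1 − (K+1)ρ^K + Kρ^(K+1)] / [(1−ρ)(1−ρ^(K+1))]
Numerator: 1.6365·(1 − 5·7.173016 + 4·11.738895) = 19.786537
Denominator: (-0.6365)·(-10.738895) = 6.835689
L = 19.786537/6.835689 = 2.8946

Final: 2.8946


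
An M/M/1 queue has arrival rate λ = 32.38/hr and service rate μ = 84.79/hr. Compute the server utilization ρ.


ρ = λ/μ = 32.38/84.79 = 0.3819

Final: 0.3819


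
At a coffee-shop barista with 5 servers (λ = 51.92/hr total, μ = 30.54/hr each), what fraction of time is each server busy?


ρ = λ/(cμ) = 51.92/(5·30.54) = 51.92/152.70 = 0.3400

Final: 0.3400


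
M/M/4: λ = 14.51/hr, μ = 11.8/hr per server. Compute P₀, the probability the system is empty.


a = λ/μ = 14.51/11.8 = 1.2297; ρ = a/c = 0.3074
Σ_{k=0}^{3} a^k/k! (terms k=0..3) = 1.00000 + 1.22966 + 0.75603 + 0.30989 = 3.29558
Tail: a^4/(4!(1−ρ)) = 2.28634/(24·0.6926) = 0.13755
P₀ = 1/(3.29558 + 0.13755) = 1/3.43313 = 0.291279

Final: 0.291279


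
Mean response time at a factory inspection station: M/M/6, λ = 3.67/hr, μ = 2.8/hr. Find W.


a = 1.3107; ρ = 0.2185; P₀ = 0.269598
Lq = P₀·a^c·ρ/(c!(1−ρ)²) = 0.0006790
Wq = Lq/λ = 0.0006790/3.67 = 0.0001850 hr
W = Wq + 1/μ = 0.0001850 + 0.35714 = 0.35733 hr

Final: 0.35733 hr


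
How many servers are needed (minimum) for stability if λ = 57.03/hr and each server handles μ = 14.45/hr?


Stability requires cμ > λ ⇔ c > λ/μ.
λ/μ = 57.03/14.45 = 3.9467
Minimum integer c = ⌊3.9467⌋ + 1 = 4
Check: 4·14.45 = 57.80 > 57.03, while 3·14.45 = 43.35 ≤ 57.03

Final: 4 servers


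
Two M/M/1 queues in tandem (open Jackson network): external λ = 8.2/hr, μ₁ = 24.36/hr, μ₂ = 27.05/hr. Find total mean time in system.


Each node sees arrival rate λ = 8.2/hr (tandem ⇒ throughput preserved).
W₁ = 1/(μ₁−λ) = 1/(24.36−8.2) = 0.06188 hr
W₂ = 1/(μ₂−λ) = 1/(27.05−8.2) = 0.05305 hr
W_total = W₁ + W₂ = 0.06188 + 0.05305 = 0.11493 hr

Final: 0.11493 hr


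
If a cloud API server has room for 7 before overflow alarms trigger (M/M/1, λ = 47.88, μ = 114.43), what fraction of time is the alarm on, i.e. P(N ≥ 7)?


ρ = 47.88/114.43 = 0.4184
P(N ≥ n) = ρ^n = 0.4184^7 = 0.002245

Final: 0.002245


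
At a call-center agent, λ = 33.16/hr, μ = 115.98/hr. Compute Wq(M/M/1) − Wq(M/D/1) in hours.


ρ = 33.16/115.98 = 0.2859
Wq(M/M/1) = ρ/(μ−λ) = 0.2859/82.82 = 0.003452 hr
Wq(M/D/1) = ρ/(2(μ−λ)) = 0.001726 hr
Savings = 0.003452 − 0.001726 = 0.001726 hr

Final: 0.001726 hr


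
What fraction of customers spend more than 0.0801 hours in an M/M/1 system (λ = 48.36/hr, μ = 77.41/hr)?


W ~ Exponential(μ−λ) for M/M/1.
μ − λ = 77.41 − 48.36 = 29.0500
P(W > t) = e^{−(μ−λ)t} = e^{−2.3269} = 0.097597

Final: 0.097597


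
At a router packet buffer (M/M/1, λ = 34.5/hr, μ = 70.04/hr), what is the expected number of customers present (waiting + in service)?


ρ = λ/μ = 34.5/70.04 = 0.4926
L = ρ/(1−ρ) = 0.4926/(1 − 0.4926) = 0.4926/0.5074 = 0.9707

Final: 0.9707


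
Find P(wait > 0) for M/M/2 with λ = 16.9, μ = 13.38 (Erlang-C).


a = λ/μ = 1.2631; ρ = a/2 = 0.6315
P₀ = 0.225836 (from M/M/c formula)
C(c,a) = [a^c/(c!(1−ρ))]·P₀ = [1.59537/(2·0.3685)]·0.225836
= 2.16491·0.225836 = 0.488915

Final: 0.488915


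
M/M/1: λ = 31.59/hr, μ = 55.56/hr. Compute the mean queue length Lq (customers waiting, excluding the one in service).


ρ = 31.59/55.56 = 0.5686
Lq = ρ²/(1−ρ) = 0.3233/0.4314 = 0.7493

Final: 0.7493


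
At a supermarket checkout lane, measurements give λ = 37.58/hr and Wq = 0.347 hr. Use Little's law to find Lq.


Lq = λWq = 37.58·0.347 = 13.0403

Final: 13.0403


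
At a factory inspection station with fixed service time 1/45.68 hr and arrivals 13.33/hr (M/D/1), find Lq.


ρ = 13.33/45.68 = 0.2918
M/D/1: Lq = ρ²/(2(1−ρ)) = 0.08515/(2·0.7082) = 0.06012

Final: 0.06012


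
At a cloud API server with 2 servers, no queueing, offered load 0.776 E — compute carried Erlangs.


B(2,0.776) = 0.144957 (Erlang-B)
Carried load = a(1 − B) = 0.776·(1 − 0.144957) = 0.776·0.855043 = 0.6635 E

Final: 0.6635 Erlangs


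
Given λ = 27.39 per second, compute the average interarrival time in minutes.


Mean interarrival time = 1/λ = 1/27.39 second = 0.03651 second
In minutes: 0.03651 × 0.0166667 = 0.0006085 min

Final: 0.0006085 min


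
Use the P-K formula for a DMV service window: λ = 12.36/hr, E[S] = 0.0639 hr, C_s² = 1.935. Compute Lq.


ρ = λ·E[S] = 12.36·0.0639 = 0.7898
Lq = ρ²(1+C_s²)/(2(1−ρ)) = 0.6238·(1+1.935)/(2·0.2102)
= 0.6238·2.9350/0.4204 = 4.35504

Final: 4.35504


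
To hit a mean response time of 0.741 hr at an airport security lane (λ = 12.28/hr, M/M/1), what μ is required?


W = 1/(μ−λ) ⇒ μ − λ = 1/W = 1/0.741 = 1.3495
μ = λ + 1/W = 12.28 + 1.3495 = 13.6295 per hr

Final: 13.6295 /hr


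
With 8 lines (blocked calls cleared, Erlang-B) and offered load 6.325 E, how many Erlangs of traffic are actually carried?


B(8,6.325) = 0.140130 (Erlang-B)
Carried load = a(1 − B) = 6.325·(1 − 0.140130) = 6.325·0.859870 = 5.4387 E

Final: 5.4387 Erlangs


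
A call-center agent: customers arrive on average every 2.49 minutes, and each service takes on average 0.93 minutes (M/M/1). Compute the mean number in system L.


λ = 60/2.49 = 24.0964 /hr
μ = 60/0.93 = 64.5161 /hr
ρ = λ/μ = 24.0964/64.5161 = 0.3735
L = ρ/(1−ρ) = 0.3735/0.6265 = 0.5962

Final: 0.5962


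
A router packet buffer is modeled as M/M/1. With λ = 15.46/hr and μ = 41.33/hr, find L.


ρ = λ/μ = 15.46/41.33 = 0.3741
L = ρ/(1−ρ) = 0.3741/(1 − 0.3741) = 0.3741/0.6259 = 0.5976

Final: 0.5976


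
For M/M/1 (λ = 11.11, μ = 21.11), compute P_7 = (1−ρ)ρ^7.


ρ = 11.11/21.11 = 0.5263
P_n = (1−ρ)·ρ^n = (1 − 0.5263)·0.5263^7 = 0.4737·0.011184 = 0.005298

Final: 0.005298


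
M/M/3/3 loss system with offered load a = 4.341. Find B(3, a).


B(c,a) = (a^c/c!) / Σ_{k=0}^{c} a^k/k!
a^3/3! = 13.633837
Σ terms (k=0..3): 1.00000 + 4.34100 + 9.42214 + 13.63384 = 28.396978
B = 13.633837/28.396978 = 0.480116

Final: 0.480116


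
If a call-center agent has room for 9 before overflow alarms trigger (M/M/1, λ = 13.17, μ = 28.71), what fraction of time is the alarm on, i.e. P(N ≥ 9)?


ρ = 13.17/28.71 = 0.4587
P(N ≥ n) = ρ^n = 0.4587^9 = 0.0008994

Final: 0.0008994


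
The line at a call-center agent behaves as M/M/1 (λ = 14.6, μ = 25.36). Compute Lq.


ρ = 14.6/25.36 = 0.5757
Lq = ρ²/(1−ρ) = 0.3314/0.4243 = 0.7812

Final: 0.7812


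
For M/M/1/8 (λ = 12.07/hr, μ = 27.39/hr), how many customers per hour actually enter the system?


ρ = 0.4407; P_K = (1−ρ)ρ^8/(1−ρ^9) = 0.0007959
λ_eff = λ(1 − P_K) = 12.07·(1 − 0.0007959) = 12.07·0.999204 = 12.0604 /hr

Final: 12.0604 /hr
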